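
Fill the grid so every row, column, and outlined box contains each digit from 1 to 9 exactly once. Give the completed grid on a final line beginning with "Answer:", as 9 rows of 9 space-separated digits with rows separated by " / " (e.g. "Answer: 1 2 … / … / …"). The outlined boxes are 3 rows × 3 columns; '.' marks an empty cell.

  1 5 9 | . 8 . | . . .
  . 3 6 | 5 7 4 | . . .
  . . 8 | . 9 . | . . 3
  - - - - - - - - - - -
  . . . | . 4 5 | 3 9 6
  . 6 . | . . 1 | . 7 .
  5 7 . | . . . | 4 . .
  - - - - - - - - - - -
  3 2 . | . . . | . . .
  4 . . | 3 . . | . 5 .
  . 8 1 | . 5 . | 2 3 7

Step 1. [r2c1∈{2}] r2c1 is down to just 2. So r2c1=2.
Step 2. [r3c4∈{1,2,6}] across box 2, 1 lands solely at r3c4 ⇒ r3c4=1.
Step 3. [r8c2∈{9}] nothing but 9 survives at r8c2, so r8c2=9.
Step 4. [r1c6∈{2,3,6}] across row 1, 3 lands solely at r1c6, so r1c6=3.
Step 5. [r9c4∈{4,6,9}] in row 9, 4 fits only at r9c4. So r9c4=4.
Step 6. [r9c6∈{6,9}] r9c6 is the only open cell in row 9 admitting 9 ⇒ r9c6=9.
Step 7. [r6c4∈{2,6,8,9}] 9 has one home in row 6: r6c4 ⇒ r6c4=9.
Step 8. [r4c3∈{2}] nothing but 2 survives at r4c3, so r4c3=2.
Step 9. [r5c9∈{2,5,8}] 5 has one home in col 9: r5c9 ⇒ r5c9=5.
Step 10. [r5c7∈{8}] r5c7 is down to just 8, so r5c7=8.
Step 11. [r6c6∈{2,6,8}] across row 6, 8 lands solely at r6c6. So r6c6=8.
Step 12. [r6c5∈{2,3,6}] r6c5 is the only open cell in row 6 admitting 6 ⇒ r6c5=6.
Step 13. [r7c4∈{6,7,8}] r7c4 is the only open cell in col 4 admitting 8, so r7c4=8.
Step 14. [r7c5∈{1}] only 1 remains possible at r7c5, so r7c5=1.
Step 15. [r1c4∈{2,6}] r1c4 is the only open cell in col 4 admitting 6 ⇒ r1c4=6.
Step 16. [r8c3∈{7}] r8c3 has the single candidate 7 ⇒ r8c3=7.
Step 17. [r2c8∈{1,8}] col 8 places 8 nowhere but r2c8 ⇒ r2c8=8.
Step 18. [r3c6∈{2}] r3c6 is down to just 2 ⇒ r3c6=2.
Step 19. [r6c8∈{1,2}] col 8 places 1 nowhere but r6c8. So r6c8=1.
Step 20. [r5c5∈{2,3}] across col 5, 3 lands solely at r5c5. So r5c5=3.
Step 21. [r3c7∈{5,6,7}] r3c7 is the only open cell in row 3 admitting 5 ⇒ r3c7=5.
Step 22. [r1c8∈{2,4}] r1c8 is the only open cell in col 8 admitting 2 ⇒ r1c8=2.
Step 23. [r3c8∈{4,6}] across row 3, 6 lands solely at r3c8, so r3c8=6.
Step 24. [r8c6∈{6}] r8c6's peers cover all but 6. So r8c6=6.
Step 25. [r8c7∈{1}] r8c7 is down to just 1. So r8c7=1.
Step 26. [r2c7∈{9}] r2c7's peers cover all but 9. So r2c7=9.
Step 27. [r7c9∈{4,9}] row 7 places 9 nowhere but r7c9 ⇒ r7c9=9.
Step 28. [r5c1∈{9}] r5c1 is down to just 9, so r5c1=9.
Step 29. [r1c9∈{4}] only 4 remains possible at r1c9. So r1c9=4.
Step 30. [r7c7∈{6}] r7c7 is down to just 6. So r7c7=6.
Step 31. [r7c3∈{5}] r7c3 is down to just 5. So r7c3=5.
Step 32. [r7c8∈{4}] only 4 remains possible at r7c8, so r7c8=4.
Step 33. [r8c5∈{2}] r8c5 is down to just 2, so r8c5=2.
Step 34. [r5c3∈{4}] nothing but 4 survives at r5c3, so r5c3=4.
Step 35. [r6c3∈{3}] nothing but 3 survives at r6c3 ⇒ r6c3=3.
Step 36. [r3c1∈{7}] r3c1 has the single candidate 7 ⇒ r3c1=7.
Step 37. [r8c9∈{8}] only 8 remains possible at r8c9, so r8c9=8.
Step 38. [r5c4∈{2}] nothing but 2 survives at r5c4. So r5c4=2.
Step 39. [r4c4∈{7}] r4c4's peers cover all but 7 ⇒ r4c4=7.
Step 40. [r1c7∈{7}] r1c7 has the single candidate 7. So r1c7=7.
Step 41. [r4c1∈{8}] only 8 remains possible at r4c1, so r4c1=8.
Step 42. [r7c6∈{7}] nothing but 7 survives at r7c6 ⇒ r7c6=7.
Step 43. [r9c1∈{6}] r9c1 is down to just 6 ⇒ r9c1=6.
Step 44. [r3c2∈{4}] r3c2 has the single candidate 4 ⇒ r3c2=4.
Step 45. [r2c9∈{1}] r2c9's peers cover all but 1, so r2c9=1.
Step 46. [r4c2∈{1}] r4c2 has the single candidate 1, so r4c2=1.
Step 47. [r6c9∈{2}] nothing but 2 survives at r6c9 ⇒ r6c9=2.

Answer: 1 5 9 6 8 3 7 2 4 / 2 3 6 5 7 4 9 8 1 / 7 4 8 1 9 2 5 6 3 / 8 1 2 7 4 5 3 9 6 / 9 6 4 2 3 1 8 7 5 / 5 7 3 9 6 8 4 1 2 / 3 2 5 8 1 7 6 4 9 / 4 9 7 3 2 6 1 5 8 / 6 8 1 4 5 9 2 3 7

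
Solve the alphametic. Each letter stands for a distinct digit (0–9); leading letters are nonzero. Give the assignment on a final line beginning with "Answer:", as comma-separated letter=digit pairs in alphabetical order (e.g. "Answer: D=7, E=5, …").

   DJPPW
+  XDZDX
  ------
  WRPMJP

Step 1. [col 1: W + X ≡ P (mod 10)] several values work for W in column 1 (W + X ≡ P (mod 10), carry-in 0); try W=1. So W=1.
Step 2. [col 1: W + X ≡ P (mod 10)] X=7 is one option consistent with column 1 (W + X ≡ P (mod 10), carry-in 0) — take it, so X=7.
Step 3. [col 1: W + X ≡ P (mod 10)] in column 1 we have W+X≡P with carry-in 0; given W=1, X=7 and digits 1,7 already taken and all letters distinct, that pins P to 8 ⇒ P=8.
Step 4. [col 2: P + D ≡ J (mod 10)] column 2 (P + D ≡ J (mod 10), carry-in 0) doesn't pin D yet; pick D=5 and continue, so D=5.
Step 5. [col 2: P + D ≡ J (mod 10)] column 2: given P=8, D=5, carry-in 0, and digits 1,5,7,8 already taken and all letters distinct, P+D≡J (mod 10) forces J=3. So J=3.
Step 6. [col 3: P + Z ≡ M (mod 10)] column 3 reads P+Z+carry(1)=M with P=8; with digits 1,3,5,7,8 already taken and all letters distinct, the only value for M is 9 ⇒ M=9.
Step 7. [col 3: P + Z ≡ M (mod 10)] column 3: given P=8, M=9, carry-in 1, and digits 1,3,5,7,8,9 already taken and all letters distinct, P+Z≡M (mod 10) forces Z=0. So Z=0.
Step 8. [col 5: D + X ≡ R (mod 10)] column 5: given D=5, X=7, carry-in 0, and digits 0,1,3,5,7,8,9 already taken and all letters distinct, D+X≡R (mod 10) forces R=2. So R=2.

Answer: D=5, J=3, M=9, P=8, R=2, W=1, X=7, Z=0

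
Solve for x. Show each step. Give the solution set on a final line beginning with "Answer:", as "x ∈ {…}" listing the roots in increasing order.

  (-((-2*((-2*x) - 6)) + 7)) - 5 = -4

Step 1. [(-((-2*((-2*x) - 6)) + 7)) - 5 = -4] 5 comes off first (add 5), so sub: -((-2*((-2*x) - 6)) + 7) = 1.
Step 2. [-((-2*((-2*x) - 6)) + 7) = 1] leading − — multiply by −1 ⇒ neg: (-2*((-2*x) - 6)) + 7 = -1.
Step 3. [(-2*((-2*x) - 6)) + 7 = -1] 7 comes off first (subtract 7) ⇒ sub: -2*((-2*x) - 6) = -8.
Step 4. [-2*((-2*x) - 6) = -8] LHS = -2·(…); ÷-2 both sides. So div: (-2*x) - 6 = 4.
Step 5. [(-2*x) - 6 = 4] common factor -2 (LHS and 4) — divide through. So factor: x + 3 = -2.
Step 6. [x + 3 = -2] peel the +3: subtract 3 from each side ⇒ sub: x = -5.

Answer: x ∈ {-5}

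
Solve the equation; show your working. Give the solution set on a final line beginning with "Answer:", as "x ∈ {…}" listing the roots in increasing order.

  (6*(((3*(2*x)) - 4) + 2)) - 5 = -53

Step 1. [(6*(((3*(2*x)) - 4) + 2)) - 5 = -53] peel the -5: add 5 from each side. So sub: 6*(((3*(2*x)) - 4) + 2) = -48.
Step 2. [6*(((3*(2*x)) - 4) + 2) = -48] leading coefficient 6: divide by 6. So div: ((3*(2*x)) - 4) + 2 = -8.
Step 3. [((3*(2*x)) - 4) + 2 = -8] 2 comes off first (subtract 2), so sub: (3*(2*x)) - 4 = -10.
Step 4. [(3*(2*x)) - 4 = -10] peel the -4: add 4 from each side ⇒ sub: 3*(2*x) = -6.
Step 5. [3*(2*x) = -6] leading coefficient 3: divide by 3. So div: 2*x = -2.
Step 6. [2*x = -2] LHS = 2·(…); ÷2 both sides, so div: x = -1.

Answer: x ∈ {-1}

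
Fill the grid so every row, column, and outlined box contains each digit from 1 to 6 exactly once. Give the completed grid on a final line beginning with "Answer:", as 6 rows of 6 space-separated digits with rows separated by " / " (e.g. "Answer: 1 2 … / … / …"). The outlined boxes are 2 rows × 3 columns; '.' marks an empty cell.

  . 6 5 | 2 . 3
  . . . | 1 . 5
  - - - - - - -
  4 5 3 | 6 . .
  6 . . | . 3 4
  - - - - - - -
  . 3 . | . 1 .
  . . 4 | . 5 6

Step 1. [r2c3∈{2}] r2c3 is down to just 2, so r2c3=2.
Step 2. [r4c2∈{1,2}] 2 has one home in row 4: r4c2 ⇒ r4c2=2.
Step 3. [r6c1∈{1,2}] row 6 places 2 nowhere but r6c1 ⇒ r6c1=2.
Step 4. [r2c5∈{4,6}] 6 has one home in row 2: r2c5, so r2c5=6.
Step 5. [r3c5∈{2}] r3c5 is down to just 2. So r3c5=2.
Step 6. [r5c4∈{4}] r5c4 is down to just 4 ⇒ r5c4=4.
Step 7. [r1c1∈{1}] nothing but 1 survives at r1c1. So r1c1=1.
Step 8. [r2c1∈{3}] r2c1 is down to just 3, so r2c1=3.
Step 9. [r3c6∈{1}] only 1 remains possible at r3c6, so r3c6=1.
Step 10. [r4c3∈{1}] nothing but 1 survives at r4c3 ⇒ r4c3=1.
Step 11. [r4c4∈{5}] nothing but 5 survives at r4c4. So r4c4=5.
Step 12. [r6c4∈{3}] nothing but 3 survives at r6c4, so r6c4=3.
Step 13. [r5c3∈{6}] r5c3's peers cover all but 6 ⇒ r5c3=6.
Step 14. [r2c2∈{4}] nothing but 4 survives at r2c2. So r2c2=4.
Step 15. [r5c6∈{2}] only 2 remains possible at r5c6 ⇒ r5c6=2.
Step 16. [r6c2∈{1}] r6c2 is down to just 1. So r6c2=1.
Step 17. [r5c1∈{5}] only 5 remains possible at r5c1. So r5c1=5.
Step 18. [r1c5∈{4}] nothing but 4 survives at r1c5. So r1c5=4.

Answer: 1 6 5 2 4 3 / 3 4 2 1 6 5 / 4 5 3 6 2 1 / 6 2 1 5 3 4 / 5 3 6 4 1 2 / 2 1 4 3 5 6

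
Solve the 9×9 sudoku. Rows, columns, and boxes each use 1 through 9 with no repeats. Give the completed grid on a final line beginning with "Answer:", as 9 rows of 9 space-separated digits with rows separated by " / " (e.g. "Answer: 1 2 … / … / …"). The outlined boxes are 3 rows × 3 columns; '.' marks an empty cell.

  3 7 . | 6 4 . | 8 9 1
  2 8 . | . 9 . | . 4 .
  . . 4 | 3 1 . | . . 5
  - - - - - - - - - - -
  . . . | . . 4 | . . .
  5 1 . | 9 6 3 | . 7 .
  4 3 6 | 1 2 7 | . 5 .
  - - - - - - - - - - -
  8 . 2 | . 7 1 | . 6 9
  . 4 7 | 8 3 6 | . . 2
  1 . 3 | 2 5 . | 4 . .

Step 1. [r4c8∈{1,2,3,8}] r4c8 is the only open cell in col 8 admitting 3 ⇒ r4c8=3.
Step 2. [r4c3∈{8,9}] in col 3, 9 fits only at r4c3. So r4c3=9.
Step 3. [r3c7∈{2,6,7}] 7 has one home in row 3: r3c7 ⇒ r3c7=7.
Step 4. [r4c7∈{1,2,6}] in row 4, 1 fits only at r4c7 ⇒ r4c7=1.
Step 5. [r6c9∈{8}] r6c9's peers cover all but 8. So r6c9=8.
Step 6. [r2c6∈{5}] r2c6's peers cover all but 5 ⇒ r2c6=5.
Step 7. [r7c7∈{3,5}] across row 7, 3 lands solely at r7c7 ⇒ r7c7=3.
Step 8. [r9c2∈{6,9}] r9c2 is the only open cell in row 9 admitting 6. So r9c2=6.
Step 9. [r2c7∈{6}] r2c7's peers cover all but 6. So r2c7=6.
Step 10. [r3c8∈{2}] only 2 remains possible at r3c8 ⇒ r3c8=2.
Step 11. [r8c1∈{9}] only 9 remains possible at r8c1 ⇒ r8c1=9.
Step 12. [r4c2∈{2}] r4c2 is down to just 2. So r4c2=2.
Step 13. [r8c8∈{1}] r8c8 is down to just 1. So r8c8=1.
Step 14. [r2c9∈{3}] only 3 remains possible at r2c9 ⇒ r2c9=3.
Step 15. [r5c7∈{2}] r5c7's peers cover all but 2 ⇒ r5c7=2.
Step 16. [r8c7∈{5}] nothing but 5 survives at r8c7. So r8c7=5.
Step 17. [r5c3∈{8}] r5c3's peers cover all but 8 ⇒ r5c3=8.
Step 18. [r7c2∈{5}] nothing but 5 survives at r7c2. So r7c2=5.
Step 19. [r9c8∈{8}] only 8 remains possible at r9c8 ⇒ r9c8=8.
Step 20. [r1c3∈{5}] r1c3's peers cover all but 5 ⇒ r1c3=5.
Step 21. [r3c1∈{6}] r3c1 has the single candidate 6, so r3c1=6.
Step 22. [r3c6∈{8}] nothing but 8 survives at r3c6, so r3c6=8.
Step 23. [r9c9∈{7}] only 7 remains possible at r9c9 ⇒ r9c9=7.
Step 24. [r4c4∈{5}] nothing but 5 survives at r4c4 ⇒ r4c4=5.
Step 25. [r4c9∈{6}] r4c9 is down to just 6. So r4c9=6.
Step 26. [r2c4∈{7}] only 7 remains possible at r2c4, so r2c4=7.
Step 27. [r4c1∈{7}] only 7 remains possible at r4c1 ⇒ r4c1=7.
Step 28. [r6c7∈{9}] r6c7 is down to just 9. So r6c7=9.
Step 29. [r7c4∈{4}] nothing but 4 survives at r7c4, so r7c4=4.
Step 30. [r4c5∈{8}] r4c5 is down to just 8, so r4c5=8.
Step 31. [r9c6∈{9}] r9c6 is down to just 9 ⇒ r9c6=9.
Step 32. [r5c9∈{4}] only 4 remains possible at r5c9, so r5c9=4.
Step 33. [r3c2∈{9}] r3c2 has the single candidate 9. So r3c2=9.
Step 34. [r1c6∈{2}] r1c6 is down to just 2. So r1c6=2.
Step 35. [r2c3∈{1}] r2c3 is down to just 1, so r2c3=1.

Answer: 3 7 5 6 4 2 8 9 1 / 2 8 1 7 9 5 6 4 3 / 6 9 4 3 1 8 7 2 5 / 7 2 9 5 8 4 1 3 6 / 5 1 8 9 6 3 2 7 4 / 4 3 6 1 2 7 9 5 8 / 8 5 2 4 7 1 3 6 9 / 9 4 7 8 3 6 5 1 2 / 1 6 3 2 5 9 4 8 7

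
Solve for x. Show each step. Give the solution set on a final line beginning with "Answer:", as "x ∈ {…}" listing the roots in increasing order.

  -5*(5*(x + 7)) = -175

Step 1. [-5*(5*(x + 7)) = -175] leading coefficient -5: divide by -5 ⇒ div: 5*(x + 7) = 35.
Step 2. [5*(x + 7) = 35] 5 out front; divide by 5 ⇒ div: x + 7 = 7.
Step 3. [x + 7 = 7] the outer +7 inverts by subtracting 7. So sub: x = 0.

Answer: x ∈ {0}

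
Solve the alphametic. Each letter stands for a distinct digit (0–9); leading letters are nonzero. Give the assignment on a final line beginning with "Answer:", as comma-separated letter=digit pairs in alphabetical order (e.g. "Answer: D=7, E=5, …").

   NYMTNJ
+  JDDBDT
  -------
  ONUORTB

Step 1. [O] O is the leading digit of a 7-digit sum of two 6-digit numbers; the final carry is exactly 1 ⇒ O=1.
Step 2. [col 1: J + T ≡ B (mod 10)] no forcing yet in column 1 (carry-in 0); J=9 is free and consistent — try it, so J=9.
Step 3. [col 1: J + T ≡ B (mod 10)] B=2 is one option consistent with column 1 (J + T ≡ B (mod 10), carry-in 0) — take it. So B=2.
Step 4. [col 1: J + T ≡ B (mod 10)] column 1: given J=9, B=2, carry-in 0, and digits 1,2,9 already taken and all letters distinct, J+T≡B (mod 10) forces T=3. So T=3.
Step 5. [col 2: N + D ≡ T (mod 10)] D=4 is one option consistent with column 2 (N + D ≡ T (mod 10), carry-in 1) — take it, so D=4.
Step 6. [col 2: N + D ≡ T (mod 10)] in column 2 we have N+D≡T with carry-in 1; given D=4, T=3 and digits 1,2,3,4,9 already taken and all letters distinct, that pins N to 8 ⇒ N=8.
Step 7. [col 3: T + B ≡ R (mod 10)] in column 3 we have T+B≡R with carry-in 1; given T=3, B=2 and digits 1,2,3,4,8,9 already taken and all letters distinct, that pins R to 6, so R=6.
Step 8. [col 4: M + D ≡ O (mod 10)] column 4 reads M+D+carry(0)=O with D=4, O=1; with digits 1,2,3,4,6,8,9 already taken and all letters distinct, the only value for M is 7, so M=7.
Step 9. [col 5: Y + D ≡ U (mod 10)] Y=5 is one option consistent with column 5 (Y + D ≡ U (mod 10), carry-in 1) — take it ⇒ Y=5.
Step 10. [col 5: Y + D ≡ U (mod 10)] from column 5 (Y=5, D=4, carry-in 1, digits 1,2,3,4,5,6,7,8,9 already taken and all letters distinct): U must equal 0. So U=0.

Answer: B=2, D=4, J=9, M=7, N=8, O=1, R=6, T=3, U=0, Y=5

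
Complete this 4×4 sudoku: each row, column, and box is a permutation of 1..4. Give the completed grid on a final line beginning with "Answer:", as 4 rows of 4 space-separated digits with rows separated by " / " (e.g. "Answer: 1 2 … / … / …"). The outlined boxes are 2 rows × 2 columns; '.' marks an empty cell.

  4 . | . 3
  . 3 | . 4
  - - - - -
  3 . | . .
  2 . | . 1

Step 1. [r2c3∈{1,2}] r2c3 is the only open cell in row 2 admitting 2 ⇒ r2c3=2.
Step 2. [r3c2∈{1,4}] row 3 places 1 nowhere but r3c2 ⇒ r3c2=1.
Step 3. [r3c3∈{4}] r3c3's peers cover all but 4 ⇒ r3c3=4.
Step 4. [r2c1∈{1}] r2c1's peers cover all but 1, so r2c1=1.
Step 5. [r1c2∈{2}] only 2 remains possible at r1c2. So r1c2=2.
Step 6. [r3c4∈{2}] nothing but 2 survives at r3c4, so r3c4=2.
Step 7. [r4c2∈{4}] r4c2 has the single candidate 4 ⇒ r4c2=4.
Step 8. [r4c3∈{3}] nothing but 3 survives at r4c3 ⇒ r4c3=3.
Step 9. [r1c3∈{1}] r1c3's peers cover all but 1 ⇒ r1c3=1.

Answer: 4 2 1 3 / 1 3 2 4 / 3 1 4 2 / 2 4 3 1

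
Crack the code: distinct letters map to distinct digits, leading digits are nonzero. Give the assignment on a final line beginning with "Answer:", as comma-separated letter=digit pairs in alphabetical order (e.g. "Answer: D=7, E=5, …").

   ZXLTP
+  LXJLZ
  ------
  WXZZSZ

Step 1. [col 1: P + Z ≡ Z (mod 10)] in column 1 we have P+Z≡Z with carry-in 0; given nothing yet and all letters distinct, none taken yet, that pins P to 0, so P=0.
Step 2. [col 1: P + Z ≡ Z (mod 10)] column 1 (P + Z ≡ Z (mod 10), carry-in 0) doesn't pin Z yet; pick Z=8 and continue. So Z=8.
Step 3. [col 2: T + L ≡ S (mod 10)] column 2 (T + L ≡ S (mod 10), carry-in 0) doesn't pin T yet; pick T=3 and continue, so T=3.
Step 4. [col 2: T + L ≡ S (mod 10)] several values work for L in column 2 (T + L ≡ S (mod 10), carry-in 0); try L=6 ⇒ L=6.
Step 5. [col 2: T + L ≡ S (mod 10)] column 2: given T=3, L=6, carry-in 0, and digits 0,3,6,8 already taken and all letters distinct, T+L≡S (mod 10) forces S=9, so S=9.
Step 6. [W] W is the leading digit of a 6-digit sum of two 5-digit numbers; the final carry is exactly 1. So W=1.
Step 7. [col 3: L + J ≡ Z (mod 10)] in column 3 we have L+J≡Z with carry-in 0; given L=6, Z=8 and digits 0,1,3,6,8,9 already taken and all letters distinct, that pins J to 2 ⇒ J=2.
Step 8. [col 4: X + X ≡ Z (mod 10)] from column 4 (Z=8, carry-in 0, digits 0,1,2,3,6,8,9 already taken and all letters distinct): X must equal 4. So X=4.

Answer: J=2, L=6, P=0, S=9, T=3, W=1, X=4, Z=8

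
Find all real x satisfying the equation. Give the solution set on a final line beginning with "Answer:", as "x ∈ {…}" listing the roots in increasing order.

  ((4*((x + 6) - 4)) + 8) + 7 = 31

Step 1. [((4*((x + 6) - 4)) + 8) + 7 = 31] subtract 7: x sits inside (… + 7) ⇒ sub: (4*((x + 6) - 4)) + 8 = 24.
Step 2. [(4*((x + 6) - 4)) + 8 = 24] 8 comes off first (subtract 8). So sub: 4*((x + 6) - 4) = 16.
Step 3. [4*((x + 6) - 4) = 16] LHS = 4·(…); ÷4 both sides. So div: (x + 6) - 4 = 4.
Step 4. [(x + 6) - 4 = 4] the outer -4 inverts by adding 4 ⇒ sub: x + 6 = 8.
Step 5. [x + 6 = 8] subtract 6: x sits inside (… + 6), so sub: x = 2.

Answer: x ∈ {2}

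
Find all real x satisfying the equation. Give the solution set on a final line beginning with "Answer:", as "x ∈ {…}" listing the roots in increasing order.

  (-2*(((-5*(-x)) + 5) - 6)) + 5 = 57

Step 1. [(-2*(((-5*(-x)) + 5) - 6)) + 5 = 57] +5 is outermost — subtract 5 both sides ⇒ sub: -2*(((-5*(-x)) + 5) - 6) = 52.
Step 2. [-2*(((-5*(-x)) + 5) - 6) = 52] LHS = -2·(…); ÷-2 both sides, so div: ((-5*(-x)) + 5) - 6 = -26.
Step 3. [((-5*(-x)) + 5) - 6 = -26] 6 comes off first (add 6) ⇒ sub: (-5*(-x)) + 5 = -20.
Step 4. [(-5*(-x)) + 5 = -20] peel the +5: subtract 5 from each side. So sub: -5*(-x) = -25.
Step 5. [-5*(-x) = -25] LHS = -5·(…); ÷-5 both sides, so div: -x = 5.
Step 6. [-x = 5] LHS negated; negate both sides. So neg: x = -5.

Answer: x ∈ {-5}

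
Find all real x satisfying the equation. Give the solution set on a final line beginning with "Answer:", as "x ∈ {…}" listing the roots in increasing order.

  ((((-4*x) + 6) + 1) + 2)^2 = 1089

Step 1. [((((-4*x) + 6) + 1) + 2)^2 = 1089] 1089 ≥ 0, LHS is (·)² — take ±√, so sqrt: (((-4*x) + 6) + 1) + 2 = 33 or -33.
Step 2. [(((-4*x) + 6) + 1) + 2 = 33 or -33] the outer +2 inverts by subtracting 2, so sub: ((-4*x) + 6) + 1 = 31 or -35.
Step 3. [((-4*x) + 6) + 1 = 31 or -35] peel the +1: subtract 1 from each side ⇒ sub: (-4*x) + 6 = 30 or -36.
Step 4. [(-4*x) + 6 = 30 or -36] subtract 6: x sits inside (… + 6) ⇒ sub: -4*x = 24 or -42.
Step 5. [-4*x = 24 or -42] LHS = -4·(…); ÷-4 both sides, so div: x = -6 or 21/2.

Answer: x ∈ {-6, 21/2}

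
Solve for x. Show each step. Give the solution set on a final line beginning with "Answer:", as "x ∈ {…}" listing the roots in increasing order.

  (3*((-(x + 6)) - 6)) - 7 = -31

Step 1. [(3*((-(x + 6)) - 6)) - 7 = -31] add 7: x sits inside (… - 7) ⇒ sub: 3*((-(x + 6)) - 6) = -24.
Step 2. [3*((-(x + 6)) - 6) = -24] divide by the outer 3. So div: (-(x + 6)) - 6 = -8.
Step 3. [(-(x + 6)) - 6 = -8] -6 is outermost — add 6 both sides ⇒ sub: -(x + 6) = -2.
Step 4. [-(x + 6) = -2] LHS negated; negate both sides. So neg: x + 6 = 2.
Step 5. [x + 6 = 2] +6 is outermost — subtract 6 both sides, so sub: x = -4.

Answer: x ∈ {-4}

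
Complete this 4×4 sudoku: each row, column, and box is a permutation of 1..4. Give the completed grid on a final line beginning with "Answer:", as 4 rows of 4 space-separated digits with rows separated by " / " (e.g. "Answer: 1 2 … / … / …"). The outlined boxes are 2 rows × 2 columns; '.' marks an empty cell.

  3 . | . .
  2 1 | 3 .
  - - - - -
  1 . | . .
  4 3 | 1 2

Step 1. [r2c4∈{4}] nothing but 4 survives at r2c4 ⇒ r2c4=4.
Step 2. [r1c2∈{4}] nothing but 4 survives at r1c2 ⇒ r1c2=4.
Step 3. [r3c2∈{2}] r3c2's peers cover all but 2 ⇒ r3c2=2.
Step 4. [r1c3∈{2}] r1c3 is down to just 2. So r1c3=2.
Step 5. [r3c4∈{3}] r3c4 has the single candidate 3 ⇒ r3c4=3.
Step 6. [r1c4∈{1}] r1c4 has the single candidate 1, so r1c4=1.
Step 7. [r3c3∈{4}] nothing but 4 survives at r3c3, so r3c3=4.

Answer: 3 4 2 1 / 2 1 3 4 / 1 2 4 3 / 4 3 1 2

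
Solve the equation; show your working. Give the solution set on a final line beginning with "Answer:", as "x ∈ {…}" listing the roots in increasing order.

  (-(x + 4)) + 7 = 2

Step 1. [(-(x + 4)) + 7 = 2] 7 comes off first (subtract 7) ⇒ sub: -(x + 4) = -5.
Step 2. [-(x + 4) = -5] flip signs both sides. So neg: x + 4 = 5.
Step 3. [x + 4 = 5] the outer +4 inverts by subtracting 4, so sub: x = 1.

Answer: x ∈ {1}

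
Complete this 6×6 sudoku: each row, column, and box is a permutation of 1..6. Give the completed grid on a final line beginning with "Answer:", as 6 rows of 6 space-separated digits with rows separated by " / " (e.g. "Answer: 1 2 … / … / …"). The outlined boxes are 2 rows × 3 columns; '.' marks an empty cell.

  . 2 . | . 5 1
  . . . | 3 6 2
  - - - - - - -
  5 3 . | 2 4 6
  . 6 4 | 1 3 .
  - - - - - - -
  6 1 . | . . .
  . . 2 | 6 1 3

Step 1. [r5c4∈{4,5}] in col 4, 5 fits only at r5c4, so r5c4=5.
Step 2. [r6c1∈{4}] r6c1 is down to just 4, so r6c1=4.
Step 3. [r2c3∈{1,5}] across col 3, 5 lands solely at r2c3, so r2c3=5.
Step 4. [r5c3∈{3}] only 3 remains possible at r5c3, so r5c3=3.
Step 5. [r5c6∈{4}] r5c6's peers cover all but 4 ⇒ r5c6=4.
Step 6. [r2c2∈{4}] r2c2 is down to just 4, so r2c2=4.
Step 7. [r4c6∈{5}] r4c6 has the single candidate 5. So r4c6=5.
Step 8. [r6c2∈{5}] r6c2 is down to just 5, so r6c2=5.
Step 9. [r4c1∈{2}] only 2 remains possible at r4c1, so r4c1=2.
Step 10. [r2c1∈{1}] nothing but 1 survives at r2c1, so r2c1=1.
Step 11. [r3c3∈{1}] nothing but 1 survives at r3c3, so r3c3=1.
Step 12. [r1c3∈{6}] nothing but 6 survives at r1c3. So r1c3=6.
Step 13. [r1c1∈{3}] r1c1's peers cover all but 3. So r1c1=3.
Step 14. [r1c4∈{4}] only 4 remains possible at r1c4, so r1c4=4.
Step 15. [r5c5∈{2}] r5c5 has the single candidate 2 ⇒ r5c5=2.

Answer: 3 2 6 4 5 1 / 1 4 5 3 6 2 / 5 3 1 2 4 6 / 2 6 4 1 3 5 / 6 1 3 5 2 4 / 4 5 2 6 1 3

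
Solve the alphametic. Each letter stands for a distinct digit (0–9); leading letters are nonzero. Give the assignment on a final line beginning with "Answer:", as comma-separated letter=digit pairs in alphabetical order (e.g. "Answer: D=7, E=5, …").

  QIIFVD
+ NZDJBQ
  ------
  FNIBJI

Step 1. [col 1: D + Q ≡ I (mod 10)] no forcing yet in column 1 (carry-in 0); D=9 is free and consistent — try it. So D=9.
Step 2. [col 1: D + Q ≡ I (mod 10)] several values work for Q in column 1 (D + Q ≡ I (mod 10), carry-in 0); try Q=5 ⇒ Q=5.
Step 3. [col 1: D + Q ≡ I (mod 10)] in column 1 we have D+Q≡I with carry-in 0; given D=9, Q=5 and digits 5,9 already taken and all letters distinct, that pins I to 4, so I=4.
Step 4. [col 2: V + B ≡ J (mod 10)] column 2 (V + B ≡ J (mod 10), carry-in 1) doesn't pin V yet; pick V=2 and continue ⇒ V=2.
Step 5. [col 2: V + B ≡ J (mod 10)] column 2 (V + B ≡ J (mod 10), carry-in 1) doesn't pin J yet; pick J=3 and continue ⇒ J=3.
Step 6. [col 2: V + B ≡ J (mod 10)] column 2 reads V+B+carry(1)=J with V=2, J=3; with digits 2,3,4,5,9 already taken and all letters distinct, the only value for B is 0. So B=0.
Step 7. [col 3: F + J ≡ B (mod 10)] in column 3 we have F+J≡B with carry-in 0; given J=3, B=0 and digits 0,2,3,4,5,9 already taken and all letters distinct, that pins F to 7, so F=7.
Step 8. [col 5: I + Z ≡ N (mod 10)] several values work for N in column 5 (I + Z ≡ N (mod 10), carry-in 1); try N=1, so N=1.
Step 9. [col 5: I + Z ≡ N (mod 10)] from column 5 (I=4, N=1, carry-in 1, digits 0,1,2,3,4,5,7,9 already taken and all letters distinct): Z must equal 6 ⇒ Z=6.

Answer: B=0, D=9, F=7, I=4, J=3, N=1, Q=5, V=2, Z=6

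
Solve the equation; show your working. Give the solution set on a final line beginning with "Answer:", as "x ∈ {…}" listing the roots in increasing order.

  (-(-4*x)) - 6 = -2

Step 1. [(-(-4*x)) - 6 = -2] peel the -6: add 6 from each side, so sub: -(-4*x) = 4.
Step 2. [-(-4*x) = 4] LHS negated; negate both sides ⇒ neg: -4*x = -4.
Step 3. [-4*x = -4] LHS = -4·(…); ÷-4 both sides ⇒ div: x = 1.

Answer: x ∈ {1}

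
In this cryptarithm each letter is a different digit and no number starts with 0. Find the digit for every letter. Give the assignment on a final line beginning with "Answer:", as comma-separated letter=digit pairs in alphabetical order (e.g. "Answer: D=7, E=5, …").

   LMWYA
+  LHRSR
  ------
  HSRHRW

Step 1. [col 1: A + R ≡ W (mod 10)] no forcing yet in column 1 (carry-in 0); R=9 is free and consistent — try it ⇒ R=9.
Step 2. [col 1: A + R ≡ W (mod 10)] A=3 is one option consistent with column 1 (A + R ≡ W (mod 10), carry-in 0) — take it ⇒ A=3.
Step 3. [col 1: A + R ≡ W (mod 10)] from column 1 (A=3, R=9, carry-in 0, digits 3,9 already taken and all letters distinct): W must equal 2 ⇒ W=2.
Step 4. [col 2: Y + S ≡ R (mod 10)] no forcing yet in column 2 (carry-in 1); S=0 is free and consistent — try it. So S=0.
Step 5. [H] adding two 5-digit numbers gives at most 5+1 digits, and here it does — H is that final carry and must be 1, so H=1.
Step 6. [col 2: Y + S ≡ R (mod 10)] in column 2 we have Y+S≡R with carry-in 1; given S=0, R=9 and digits 0,1,2,3,9 already taken and all letters distinct, that pins Y to 8. So Y=8.
Step 7. [col 4: M + H ≡ R (mod 10)] column 4 reads M+H+carry(1)=R with H=1, R=9; with digits 0,1,2,3,8,9 already taken and all letters distinct, the only value for M is 7. So M=7.
Step 8. [col 5: L + L ≡ S (mod 10)] in column 5 we have L+L≡S with carry-in 0; given S=0 and digits 0,1,2,3,7,8,9 already taken and all letters distinct, that pins L to 5. So L=5.

Answer: A=3, H=1, L=5, M=7, R=9, S=0, W=2, Y=8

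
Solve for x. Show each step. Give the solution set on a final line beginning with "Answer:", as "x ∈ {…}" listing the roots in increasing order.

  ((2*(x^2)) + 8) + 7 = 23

Step 1. [((2*(x^2)) + 8) + 7 = 23] +7 is outermost — subtract 7 both sides. So sub: (2*(x^2)) + 8 = 16.
Step 2. [(2*(x^2)) + 8 = 16] peel the +8: subtract 8 from each side. So sub: 2*(x^2) = 8.
Step 3. [2*(x^2) = 8] LHS = 2·(…); ÷2 both sides ⇒ div: x^2 = 4.
Step 4. [x^2 = 4] √ both sides: 4 ≥ 0 gives two branches, so sqrt: x = 2 or -2.

Answer: x ∈ {-2, 2}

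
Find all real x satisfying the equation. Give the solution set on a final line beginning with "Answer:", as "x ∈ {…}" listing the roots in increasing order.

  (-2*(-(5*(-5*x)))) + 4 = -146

Step 1. [(-2*(-(5*(-5*x)))) + 4 = -146] peel the +4: subtract 4 from each side. So sub: -2*(-(5*(-5*x))) = -150.
Step 2. [-2*(-(5*(-5*x))) = -150] -2·(inner) — divide through by -2 ⇒ div: -(5*(-5*x)) = 75.
Step 3. [-(5*(-5*x)) = 75] flip signs both sides. So neg: 5*(-5*x) = -75.
Step 4. [5*(-5*x) = -75] LHS = 5·(…); ÷5 both sides ⇒ div: -5*x = -15.
Step 5. [-5*x = -15] LHS = -5·(…); ÷-5 both sides ⇒ div: x = 3.

Answer: x ∈ {3}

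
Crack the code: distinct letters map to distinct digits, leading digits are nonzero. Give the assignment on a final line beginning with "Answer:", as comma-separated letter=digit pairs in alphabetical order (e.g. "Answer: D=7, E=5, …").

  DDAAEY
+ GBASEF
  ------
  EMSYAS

Step 1. [col 1: Y + F ≡ S (mod 10)] several values work for Y in column 1 (Y + F ≡ S (mod 10), carry-in 0); try Y=6, so Y=6.
Step 2. [col 1: Y + F ≡ S (mod 10)] several values work for F in column 1 (Y + F ≡ S (mod 10), carry-in 0); try F=1 ⇒ F=1.
Step 3. [col 1: Y + F ≡ S (mod 10)] from column 1 (Y=6, F=1, carry-in 0, digits 1,6 already taken and all letters distinct): S must equal 7 ⇒ S=7.
Step 4. [col 2: E + E ≡ A (mod 10)] A=8 is one option consistent with column 2 (E + E ≡ A (mod 10), carry-in 0) — take it. So A=8.
Step 5. [col 2: E + E ≡ A (mod 10)] E=9 is one option consistent with column 2 (E + E ≡ A (mod 10), carry-in 0) — take it. So E=9.
Step 6. [col 5: D + B ≡ M (mod 10)] several values work for D in column 5 (D + B ≡ M (mod 10), carry-in 1); try D=5 ⇒ D=5.
Step 7. [col 5: D + B ≡ M (mod 10)] column 5: given D=5, carry-in 1, and digits 1,5,6,7,8,9 already taken and all letters distinct, D+B≡M (mod 10) forces B=4, so B=4.
Step 8. [col 5: D + B ≡ M (mod 10)] column 5: given D=5, B=4, carry-in 1, and digits 1,4,5,6,7,8,9 already taken and all letters distinct, D+B≡M (mod 10) forces M=0, so M=0.
Step 9. [col 6: D + G ≡ E (mod 10)] from column 6 (D=5, E=9, carry-in 1, digits 0,1,4,5,6,7,8,9 already taken and all letters distinct): G must equal 3. So G=3.

Answer: A=8, B=4, D=5, E=9, F=1, G=3, M=0, S=7, Y=6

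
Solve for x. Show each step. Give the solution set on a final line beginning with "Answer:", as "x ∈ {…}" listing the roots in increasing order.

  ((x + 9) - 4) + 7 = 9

Step 1. [((x + 9) - 4) + 7 = 9] +7 is outermost — subtract 7 both sides, so sub: (x + 9) - 4 = 2.
Step 2. [(x + 9) - 4 = 2] peel the -4: add 4 from each side ⇒ sub: x + 9 = 6.
Step 3. [x + 9 = 6] the outer +9 inverts by subtracting 9, so sub: x = -3.

Answer: x ∈ {-3}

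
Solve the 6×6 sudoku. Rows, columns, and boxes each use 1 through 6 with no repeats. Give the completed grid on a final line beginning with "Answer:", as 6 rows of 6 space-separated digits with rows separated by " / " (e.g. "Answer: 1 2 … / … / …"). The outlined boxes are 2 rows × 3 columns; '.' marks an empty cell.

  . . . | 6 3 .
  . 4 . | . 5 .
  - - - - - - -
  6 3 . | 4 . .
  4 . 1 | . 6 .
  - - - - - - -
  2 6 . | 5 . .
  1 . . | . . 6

Step 1. [r1c6∈{1,2,4}] row 1 places 4 nowhere but r1c6 ⇒ r1c6=4.
Step 2. [r6c2∈{5}] r6c2's peers cover all but 5, so r6c2=5.
Step 3. [r4c2∈{2}] r4c2 has the single candidate 2, so r4c2=2.
Step 4. [r2c4∈{1,2}] col 4 places 1 nowhere but r2c4, so r2c4=1.
Step 5. [r2c3∈{2,3,6}] in row 2, 6 fits only at r2c3 ⇒ r2c3=6.
Step 6. [r4c4∈{3}] nothing but 3 survives at r4c4, so r4c4=3.
Step 7. [r3c3∈{5}] r3c3's peers cover all but 5 ⇒ r3c3=5.
Step 8. [r6c3∈{3,4}] r6c3 is the only open cell in row 6 admitting 3. So r6c3=3.
Step 9. [r6c5∈{2,4}] r6c5 is the only open cell in row 6 admitting 4 ⇒ r6c5=4.
Step 10. [r5c5∈{1}] r5c5 is down to just 1 ⇒ r5c5=1.
Step 11. [r3c5∈{2}] r3c5's peers cover all but 2, so r3c5=2.
Step 12. [r2c1∈{3}] only 3 remains possible at r2c1. So r2c1=3.
Step 13. [r1c2∈{1}] nothing but 1 survives at r1c2. So r1c2=1.
Step 14. [r4c6∈{5}] r4c6's peers cover all but 5. So r4c6=5.
Step 15. [r1c3∈{2}] r1c3 has the single candidate 2 ⇒ r1c3=2.
Step 16. [r6c4∈{2}] r6c4 is down to just 2 ⇒ r6c4=2.
Step 17. [r5c3∈{4}] r5c3 has the single candidate 4, so r5c3=4.
Step 18. [r5c6∈{3}] r5c6 has the single candidate 3, so r5c6=3.
Step 19. [r3c6∈{1}] r3c6 is down to just 1, so r3c6=1.
Step 20. [r1c1∈{5}] only 5 remains possible at r1c1. So r1c1=5.
Step 21. [r2c6∈{2}] r2c6's peers cover all but 2. So r2c6=2.

Answer: 5 1 2 6 3 4 / 3 4 6 1 5 2 / 6 3 5 4 2 1 / 4 2 1 3 6 5 / 2 6 4 5 1 3 / 1 5 3 2 4 6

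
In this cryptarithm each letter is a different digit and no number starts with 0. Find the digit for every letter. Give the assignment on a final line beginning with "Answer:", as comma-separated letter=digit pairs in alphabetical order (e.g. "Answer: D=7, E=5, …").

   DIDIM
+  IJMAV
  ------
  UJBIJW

Step 1. [col 1: M + V ≡ W (mod 10)] M=6 is one option consistent with column 1 (M + V ≡ W (mod 10), carry-in 0) — take it, so M=6.
Step 2. [col 1: M + V ≡ W (mod 10)] W=0 is one option consistent with column 1 (M + V ≡ W (mod 10), carry-in 0) — take it, so W=0.
Step 3. [col 1: M + V ≡ W (mod 10)] column 1: given M=6, W=0, carry-in 0, and digits 0,6 already taken and all letters distinct, M+V≡W (mod 10) forces V=4 ⇒ V=4.
Step 4. [col 2: I + A ≡ J (mod 10)] A=7 is one option consistent with column 2 (I + A ≡ J (mod 10), carry-in 1) — take it, so A=7.
Step 5. [col 2: I + A ≡ J (mod 10)] several values work for J in column 2 (I + A ≡ J (mod 10), carry-in 1); try J=3 ⇒ J=3.
Step 6. [U] adding two 5-digit numbers gives at most 5+1 digits, and here it does — U is that final carry and must be 1 ⇒ U=1.
Step 7. [col 2: I + A ≡ J (mod 10)] column 2: given A=7, J=3, carry-in 1, and digits 0,1,3,4,6,7 already taken and all letters distinct, I+A≡J (mod 10) forces I=5. So I=5.
Step 8. [col 3: D + M ≡ I (mod 10)] column 3 reads D+M+carry(1)=I with M=6, I=5; with digits 0,1,3,4,5,6,7 already taken and all letters distinct, the only value for D is 8. So D=8.
Step 9. [col 4: I + J ≡ B (mod 10)] column 4 reads I+J+carry(1)=B with I=5, J=3; with digits 0,1,3,4,5,6,7,8 already taken and all letters distinct, the only value for B is 9 ⇒ B=9.

Answer: A=7, B=9, D=8, I=5, J=3, M=6, U=1, V=4, W=0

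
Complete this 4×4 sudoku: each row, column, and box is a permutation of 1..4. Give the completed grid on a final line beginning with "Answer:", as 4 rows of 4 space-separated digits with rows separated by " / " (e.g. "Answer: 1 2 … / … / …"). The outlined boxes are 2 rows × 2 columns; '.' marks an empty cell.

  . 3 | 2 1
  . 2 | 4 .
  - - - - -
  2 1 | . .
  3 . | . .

Step 1. [r3c4∈{3,4}] r3c4 is the only open cell in row 3 admitting 4. So r3c4=4.
Step 2. [r4c3∈{1}] only 1 remains possible at r4c3, so r4c3=1.
Step 3. [r4c4∈{2}] r4c4 has the single candidate 2, so r4c4=2.
Step 4. [r3c3∈{3}] r3c3's peers cover all but 3. So r3c3=3.
Step 5. [r2c4∈{3}] r2c4's peers cover all but 3, so r2c4=3.
Step 6. [r2c1∈{1}] only 1 remains possible at r2c1, so r2c1=1.
Step 7. [r4c2∈{4}] r4c2 has the single candidate 4. So r4c2=4.
Step 8. [r1c1∈{4}] r1c1 has the single candidate 4. So r1c1=4.

Answer: 4 3 2 1 / 1 2 4 3 / 2 1 3 4 / 3 4 1 2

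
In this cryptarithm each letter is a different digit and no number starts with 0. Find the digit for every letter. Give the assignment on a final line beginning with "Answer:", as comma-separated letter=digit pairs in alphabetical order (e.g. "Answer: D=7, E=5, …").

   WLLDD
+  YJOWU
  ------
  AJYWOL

Step 1. [col 1: D + U ≡ L (mod 10)] column 1 (D + U ≡ L (mod 10), carry-in 0) doesn't pin L yet; pick L=7 and continue ⇒ L=7.
Step 2. [A] adding two 5-digit numbers gives at most 5+1 digits, and here it does — A is that final carry and must be 1. So A=1.
Step 3. [col 1: D + U ≡ L (mod 10)] column 1 (D + U ≡ L (mod 10), carry-in 0) doesn't pin U yet; pick U=4 and continue. So U=4.
Step 4. [col 1: D + U ≡ L (mod 10)] from column 1 (U=4, L=7, carry-in 0, digits 1,4,7 already taken and all letters distinct): D must equal 3. So D=3.
Step 5. [col 2: D + W ≡ O (mod 10)] W=2 is one option consistent with column 2 (D + W ≡ O (mod 10), carry-in 0) — take it, so W=2.
Step 6. [col 2: D + W ≡ O (mod 10)] column 2: given D=3, W=2, carry-in 0, and digits 1,2,3,4,7 already taken and all letters distinct, D+W≡O (mod 10) forces O=5. So O=5.
Step 7. [col 4: L + J ≡ Y (mod 10)] Y=8 is one option consistent with column 4 (L + J ≡ Y (mod 10), carry-in 1) — take it, so Y=8.
Step 8. [col 4: L + J ≡ Y (mod 10)] column 4 reads L+J+carry(1)=Y with L=7, Y=8; with digits 1,2,3,4,5,7,8 already taken and all letters distinct, the only value for J is 0, so J=0.

Answer: A=1, D=3, J=0, L=7, O=5, U=4, W=2, Y=8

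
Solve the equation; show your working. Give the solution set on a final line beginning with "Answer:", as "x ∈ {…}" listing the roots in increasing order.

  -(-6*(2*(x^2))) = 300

Step 1. [-(-6*(2*(x^2))) = 300] leading − — multiply by −1 ⇒ neg: -6*(2*(x^2)) = -300.
Step 2. [-6*(2*(x^2)) = -300] divide by the outer -6 ⇒ div: 2*(x^2) = 50.
Step 3. [2*(x^2) = 50] 2·(inner) — divide through by 2 ⇒ div: x^2 = 25.
Step 4. [x^2 = 25] √ both sides: 25 ≥ 0 gives two branches ⇒ sqrt: x = 5 or -5.

Answer: x ∈ {-5, 5}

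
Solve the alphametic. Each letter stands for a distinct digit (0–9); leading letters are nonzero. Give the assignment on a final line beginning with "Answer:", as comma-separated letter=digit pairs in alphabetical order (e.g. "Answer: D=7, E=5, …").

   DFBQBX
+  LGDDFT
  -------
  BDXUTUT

Step 1. [B] adding two 6-digit numbers gives at most 6+1 digits, and here it does — B is that final carry and must be 1, so B=1.
Step 2. [col 1: X + T ≡ T (mod 10)] column 1 reads X+T+carry(0)=T with nothing yet; with digits 1 already taken and all letters distinct, the only value for X is 0, so X=0.
Step 3. [col 1: X + T ≡ T (mod 10)] column 1 (X + T ≡ T (mod 10), carry-in 0) doesn't pin T yet; pick T=3 and continue, so T=3.
Step 4. [col 2: B + F ≡ U (mod 10)] F=6 is one option consistent with column 2 (B + F ≡ U (mod 10), carry-in 0) — take it. So F=6.
Step 5. [col 2: B + F ≡ U (mod 10)] from column 2 (B=1, F=6, carry-in 0, digits 0,1,3,6 already taken and all letters distinct): U must equal 7, so U=7.
Step 6. [col 3: Q + D ≡ T (mod 10)] no forcing yet in column 3 (carry-in 0); Q=8 is free and consistent — try it ⇒ Q=8.
Step 7. [col 3: Q + D ≡ T (mod 10)] from column 3 (Q=8, T=3, carry-in 0, digits 0,1,3,6,7,8 already taken and all letters distinct): D must equal 5, so D=5.
Step 8. [col 5: F + G ≡ X (mod 10)] column 5 reads F+G+carry(0)=X with F=6, X=0; with digits 0,1,3,5,6,7,8 already taken and all letters distinct, the only value for G is 4. So G=4.
Step 9. [col 6: D + L ≡ D (mod 10)] from column 6 (D=5, carry-in 1, digits 0,1,3,4,5,6,7,8 already taken and all letters distinct): L must equal 9. So L=9.

Answer: B=1, D=5, F=6, G=4, L=9, Q=8, T=3, U=7, X=0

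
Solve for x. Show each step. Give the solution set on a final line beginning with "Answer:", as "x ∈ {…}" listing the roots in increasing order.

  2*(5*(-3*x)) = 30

Step 1. [2*(5*(-3*x)) = 30] 2·(inner) — divide through by 2 ⇒ div: 5*(-3*x) = 15.
Step 2. [5*(-3*x) = 15] leading coefficient 5: divide by 5, so div: -3*x = 3.
Step 3. [-3*x = 3] -3 out front; divide by -3 ⇒ div: x = -1.

Answer: x ∈ {-1}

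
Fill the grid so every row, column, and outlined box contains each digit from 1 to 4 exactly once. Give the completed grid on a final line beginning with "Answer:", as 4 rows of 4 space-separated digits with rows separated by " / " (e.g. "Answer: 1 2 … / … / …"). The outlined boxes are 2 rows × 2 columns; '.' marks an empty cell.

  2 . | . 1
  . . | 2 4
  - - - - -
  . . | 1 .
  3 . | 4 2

Step 1. [r1c2∈{3,4}] 4 has one home in row 1: r1c2 ⇒ r1c2=4.
Step 2. [r2c2∈{1,3}] across row 2, 3 lands solely at r2c2 ⇒ r2c2=3.
Step 3. [r4c2∈{1}] r4c2's peers cover all but 1. So r4c2=1.
Step 4. [r3c1∈{4}] r3c1 is down to just 4. So r3c1=4.
Step 5. [r2c1∈{1}] r2c1 is down to just 1. So r2c1=1.
Step 6. [r3c4∈{3}] r3c4 is down to just 3, so r3c4=3.
Step 7. [r3c2∈{2}] nothing but 2 survives at r3c2. So r3c2=2.
Step 8. [r1c3∈{3}] r1c3 has the single candidate 3 ⇒ r1c3=3.

Answer: 2 4 3 1 / 1 3 2 4 / 4 2 1 3 / 3 1 4 2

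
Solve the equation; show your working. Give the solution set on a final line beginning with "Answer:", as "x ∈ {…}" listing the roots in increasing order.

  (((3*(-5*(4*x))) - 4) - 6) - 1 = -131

Step 1. [(((3*(-5*(4*x))) - 4) - 6) - 1 = -131] the outer -1 inverts by adding 1, so sub: ((3*(-5*(4*x))) - 4) - 6 = -130.
Step 2. [((3*(-5*(4*x))) - 4) - 6 = -130] peel the -6: add 6 from each side, so sub: (3*(-5*(4*x))) - 4 = -124.
Step 3. [(3*(-5*(4*x))) - 4 = -124] add 4: x sits inside (… - 4), so sub: 3*(-5*(4*x)) = -120.
Step 4. [3*(-5*(4*x)) = -120] leading coefficient 3: divide by 3 ⇒ div: -5*(4*x) = -40.
Step 5. [-5*(4*x) = -40] -5 out front; divide by -5, so div: 4*x = 8.
Step 6. [4*x = 8] leading coefficient 4: divide by 4. So div: x = 2.

Answer: x ∈ {2}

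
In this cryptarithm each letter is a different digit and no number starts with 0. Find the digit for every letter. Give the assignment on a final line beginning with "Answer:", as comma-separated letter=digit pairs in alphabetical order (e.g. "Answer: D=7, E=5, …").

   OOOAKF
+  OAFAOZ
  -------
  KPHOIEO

Step 1. [K] adding two 6-digit numbers gives at most 6+1 digits, and here it does — K is that final carry and must be 1, so K=1.
Step 2. [col 1: F + Z ≡ O (mod 10)] Z=7 is one option consistent with column 1 (F + Z ≡ O (mod 10), carry-in 0) — take it, so Z=7.
Step 3. [col 1: F + Z ≡ O (mod 10)] no forcing yet in column 1 (carry-in 0); O=6 is free and consistent — try it. So O=6.
Step 4. [col 1: F + Z ≡ O (mod 10)] column 1 reads F+Z+carry(0)=O with Z=7, O=6; with digits 1,6,7 already taken and all letters distinct, the only value for F is 9. So F=9.
Step 5. [col 2: K + O ≡ E (mod 10)] column 2 reads K+O+carry(1)=E with K=1, O=6; with digits 1,6,7,9 already taken and all letters distinct, the only value for E is 8 ⇒ E=8.
Step 6. [col 3: A + A ≡ I (mod 10)] column 3 (A + A ≡ I (mod 10), carry-in 0) doesn't pin A yet; pick A=5 and continue ⇒ A=5.
Step 7. [col 3: A + A ≡ I (mod 10)] in column 3 we have A+A≡I with carry-in 0; given A=5 and digits 1,5,6,7,8,9 already taken and all letters distinct, that pins I to 0 ⇒ I=0.
Step 8. [col 5: O + A ≡ H (mod 10)] column 5 reads O+A+carry(1)=H with O=6, A=5; with digits 0,1,5,6,7,8,9 already taken and all letters distinct, the only value for H is 2. So H=2.
Step 9. [col 6: O + O ≡ P (mod 10)] column 6: given O=6, carry-in 1, and digits 0,1,2,5,6,7,8,9 already taken and all letters distinct, O+O≡P (mod 10) forces P=3 ⇒ P=3.

Answer: A=5, E=8, F=9, H=2, I=0, K=1, O=6, P=3, Z=7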